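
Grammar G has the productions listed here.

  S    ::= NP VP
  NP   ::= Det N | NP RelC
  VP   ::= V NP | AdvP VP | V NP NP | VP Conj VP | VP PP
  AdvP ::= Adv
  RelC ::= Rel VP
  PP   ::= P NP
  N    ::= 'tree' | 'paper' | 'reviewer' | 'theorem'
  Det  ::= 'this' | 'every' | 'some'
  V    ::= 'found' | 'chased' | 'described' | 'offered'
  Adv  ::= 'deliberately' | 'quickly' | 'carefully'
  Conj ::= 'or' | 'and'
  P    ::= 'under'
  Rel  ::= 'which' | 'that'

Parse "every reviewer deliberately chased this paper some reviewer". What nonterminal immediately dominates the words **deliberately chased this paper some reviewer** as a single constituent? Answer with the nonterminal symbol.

S
  NP
    Det: every
    N: reviewer
  VP
    AdvP
      Adv: deliberately
    VP
      V: chased
      NP
        Det: this
        N: paper
      NP
        Det: some
        N: reviewer
The span 'deliberately chased this paper some reviewer' is the VP node built by VP → AdvP VP.

VP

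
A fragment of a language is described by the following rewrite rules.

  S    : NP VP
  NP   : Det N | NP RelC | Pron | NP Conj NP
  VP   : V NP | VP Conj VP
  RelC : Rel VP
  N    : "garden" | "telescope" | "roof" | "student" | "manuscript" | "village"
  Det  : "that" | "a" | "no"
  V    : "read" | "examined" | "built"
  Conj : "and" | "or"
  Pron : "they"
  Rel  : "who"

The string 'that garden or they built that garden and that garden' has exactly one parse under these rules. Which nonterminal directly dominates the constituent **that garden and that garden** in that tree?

VP

S
  NP
    NP
      Det: that
      N: garden
    Conj: or
    NP
      Pron: they
  VP
    V: built
    NP
      NP
        Det: that
        N: garden
      Conj: and
      NP
        Det: that
        N: garden
The span 'that garden and that garden' is the NP node built by NP → NP Conj NP.
Its mother is the VP built by VP → V NP.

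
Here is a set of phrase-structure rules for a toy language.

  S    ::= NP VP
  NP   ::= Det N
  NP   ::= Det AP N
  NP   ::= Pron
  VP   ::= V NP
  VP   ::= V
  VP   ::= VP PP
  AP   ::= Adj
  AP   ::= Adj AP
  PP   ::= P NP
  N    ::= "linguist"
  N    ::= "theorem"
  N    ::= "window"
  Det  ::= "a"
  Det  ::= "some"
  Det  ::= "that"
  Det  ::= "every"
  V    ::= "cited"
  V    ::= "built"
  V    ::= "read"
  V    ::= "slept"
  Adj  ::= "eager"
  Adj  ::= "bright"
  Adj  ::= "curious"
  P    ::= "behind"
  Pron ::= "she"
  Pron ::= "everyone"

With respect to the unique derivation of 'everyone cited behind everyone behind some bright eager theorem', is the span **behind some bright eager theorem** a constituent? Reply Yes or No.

[S [NP [Pron everyone]] [VP [VP [VP [V cited]] [PP [P behind] [NP [Pron everyone]]]] [PP [P behind] [NP [Det some] [AP [Adj bright] [AP [Adj eager]]] [N theorem]]]]]
The words 'behind some bright eager theorem' are exhaustively dominated by a single PP node (built by PP → P NP), so they form a constituent.

Yes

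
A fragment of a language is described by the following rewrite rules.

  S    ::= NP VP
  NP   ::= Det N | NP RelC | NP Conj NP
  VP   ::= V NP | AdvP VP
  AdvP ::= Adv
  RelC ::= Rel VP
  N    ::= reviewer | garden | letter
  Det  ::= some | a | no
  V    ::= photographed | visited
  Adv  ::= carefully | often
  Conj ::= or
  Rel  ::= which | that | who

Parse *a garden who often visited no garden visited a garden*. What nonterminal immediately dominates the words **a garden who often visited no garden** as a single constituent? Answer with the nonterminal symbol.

NP

[S [NP [NP [Det a] [N garden]] [RelC [Rel who] [VP [AdvP [Adv often]] [VP [V visited] [NP [Det no] [N garden]]]]]] [VP [V visited] [NP [Det a] [N garden]]]]
The span 'a garden who often visited no garden' is the NP node built by NP → NP RelC.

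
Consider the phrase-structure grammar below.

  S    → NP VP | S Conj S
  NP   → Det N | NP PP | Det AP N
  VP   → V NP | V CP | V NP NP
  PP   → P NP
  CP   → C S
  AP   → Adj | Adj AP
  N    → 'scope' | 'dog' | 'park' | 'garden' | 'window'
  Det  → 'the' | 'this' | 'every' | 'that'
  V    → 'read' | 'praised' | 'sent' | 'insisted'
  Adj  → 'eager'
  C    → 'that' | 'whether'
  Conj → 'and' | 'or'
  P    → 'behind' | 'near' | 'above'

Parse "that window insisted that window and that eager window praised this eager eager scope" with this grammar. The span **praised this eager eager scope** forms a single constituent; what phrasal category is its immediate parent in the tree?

[S [S [NP [Det that] [N window]] [VP [V insisted] [NP [Det that] [N window]]]] [Conj and] [S [NP [Det that] [AP [Adj eager]] [N window]] [VP [V praised] [NP [Det this] [AP [Adj eager] [AP [Adj eager]]] [N scope]]]]]
The span 'praised this eager eager scope' is the VP node built by VP → V NP.
Its mother is the S built by S → NP VP.

S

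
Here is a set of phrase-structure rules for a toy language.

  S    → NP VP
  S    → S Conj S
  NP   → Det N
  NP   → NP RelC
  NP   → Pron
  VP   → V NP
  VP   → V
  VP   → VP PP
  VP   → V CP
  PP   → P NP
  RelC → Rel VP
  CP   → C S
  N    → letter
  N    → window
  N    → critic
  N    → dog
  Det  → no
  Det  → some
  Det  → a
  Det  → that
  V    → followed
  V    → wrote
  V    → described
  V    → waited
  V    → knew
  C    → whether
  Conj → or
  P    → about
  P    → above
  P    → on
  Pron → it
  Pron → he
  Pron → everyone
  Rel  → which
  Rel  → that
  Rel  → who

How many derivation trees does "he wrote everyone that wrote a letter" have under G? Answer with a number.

[S [NP [Pron he]] [VP [V wrote] [NP [NP [Pron everyone]] [RelC [Rel that] [VP [V wrote] [NP [Det a] [N letter]]]]]]]
No rule offers an alternative attachment or grouping for any span, so this is the only derivation.

1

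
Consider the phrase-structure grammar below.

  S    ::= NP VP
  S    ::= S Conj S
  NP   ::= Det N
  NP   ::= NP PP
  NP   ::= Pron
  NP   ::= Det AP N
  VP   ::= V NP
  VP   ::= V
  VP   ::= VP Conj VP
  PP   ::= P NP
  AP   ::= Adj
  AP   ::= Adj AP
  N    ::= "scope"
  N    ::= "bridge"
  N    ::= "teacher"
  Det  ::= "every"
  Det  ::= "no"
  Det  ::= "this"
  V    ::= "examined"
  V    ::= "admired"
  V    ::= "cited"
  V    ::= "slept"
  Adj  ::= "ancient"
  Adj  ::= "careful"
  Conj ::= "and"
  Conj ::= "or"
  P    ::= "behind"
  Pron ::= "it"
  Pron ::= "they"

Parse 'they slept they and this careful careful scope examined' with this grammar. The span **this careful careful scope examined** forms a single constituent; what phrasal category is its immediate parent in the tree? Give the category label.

S
  S
    NP
      Pron: they
    VP
      V: slept
      NP
        Pron: they
  Conj: and
  S
    NP
      Det: this
      AP
        Adj: careful
        AP
          Adj: careful
      N: scope
    VP
      V: examined
The span 'this careful careful scope examined' is the S node built by S → NP VP.
Its mother is the S built by S → S Conj S.

S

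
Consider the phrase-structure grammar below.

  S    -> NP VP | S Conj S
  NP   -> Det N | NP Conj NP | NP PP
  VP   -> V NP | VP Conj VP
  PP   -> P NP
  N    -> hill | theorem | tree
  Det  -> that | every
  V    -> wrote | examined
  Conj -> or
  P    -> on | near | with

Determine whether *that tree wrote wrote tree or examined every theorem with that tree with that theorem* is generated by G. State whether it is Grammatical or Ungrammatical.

A V word can never sit immediately before a V word in any string this grammar generates, so the substring 'wrote wrote' rules out a derivation.

Ungrammatical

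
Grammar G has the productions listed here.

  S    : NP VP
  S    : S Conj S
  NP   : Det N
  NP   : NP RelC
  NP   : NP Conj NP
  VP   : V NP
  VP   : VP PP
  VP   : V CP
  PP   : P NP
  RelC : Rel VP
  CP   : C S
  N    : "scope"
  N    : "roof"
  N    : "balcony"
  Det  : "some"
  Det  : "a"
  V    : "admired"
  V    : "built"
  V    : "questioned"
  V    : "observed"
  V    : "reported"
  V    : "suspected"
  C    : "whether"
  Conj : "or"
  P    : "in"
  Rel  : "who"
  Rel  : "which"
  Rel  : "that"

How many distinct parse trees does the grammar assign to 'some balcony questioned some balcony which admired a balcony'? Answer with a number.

[S [NP [Det some] [N balcony]] [VP [V questioned] [NP [NP [Det some] [N balcony]] [RelC [Rel which] [VP [V admired] [NP [Det a] [N balcony]]]]]]]
No rule offers an alternative attachment or grouping for any span, so this is the only derivation.

1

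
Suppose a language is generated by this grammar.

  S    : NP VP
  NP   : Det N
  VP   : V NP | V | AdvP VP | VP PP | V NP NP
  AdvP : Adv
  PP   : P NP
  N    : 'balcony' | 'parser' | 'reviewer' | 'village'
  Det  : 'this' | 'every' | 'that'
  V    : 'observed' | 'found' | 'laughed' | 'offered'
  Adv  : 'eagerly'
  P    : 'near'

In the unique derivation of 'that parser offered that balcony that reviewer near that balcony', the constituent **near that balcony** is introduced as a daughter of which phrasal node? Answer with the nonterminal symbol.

[S [NP [Det that] [N parser]] [VP [VP [V offered] [NP [Det that] [N balcony]] [NP [Det that] [N reviewer]]] [PP [P near] [NP [Det that] [N balcony]]]]]
The span 'near that balcony' is the PP node built by PP → P NP.
Its mother is the VP built by VP → VP PP.

VP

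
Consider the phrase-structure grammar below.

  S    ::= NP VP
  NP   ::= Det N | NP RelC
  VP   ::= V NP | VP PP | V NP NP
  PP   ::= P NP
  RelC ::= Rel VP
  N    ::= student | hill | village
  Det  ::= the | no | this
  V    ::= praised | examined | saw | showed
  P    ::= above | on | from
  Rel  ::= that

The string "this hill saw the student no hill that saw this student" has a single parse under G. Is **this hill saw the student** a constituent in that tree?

No

[S [NP [Det this] [N hill]] [VP [V saw] [NP [Det the] [N student]] [NP [NP [Det no] [N hill]] [RelC [Rel that] [VP [V saw] [NP [Det this] [N student]]]]]]]
The smallest constituent containing 'this hill saw the student' is the S spanning 'this hill saw the student no hill that saw this student'; no single node in the tree dominates exactly the given words.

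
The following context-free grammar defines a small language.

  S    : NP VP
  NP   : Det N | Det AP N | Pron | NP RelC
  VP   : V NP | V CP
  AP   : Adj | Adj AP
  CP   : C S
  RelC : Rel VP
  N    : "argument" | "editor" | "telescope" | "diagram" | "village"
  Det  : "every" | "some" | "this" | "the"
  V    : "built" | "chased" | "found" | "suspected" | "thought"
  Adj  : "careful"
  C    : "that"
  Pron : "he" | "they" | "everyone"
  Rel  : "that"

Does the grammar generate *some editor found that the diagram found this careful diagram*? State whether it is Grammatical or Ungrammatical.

S
  NP
    Det: some
    N: editor
  VP
    V: found
    CP
      C: that
      S
        NP
          Det: the
          N: diagram
        VP
          V: found
          NP
            Det: this
            AP
              Adj: careful
            N: diagram
Each bracket corresponds to one application of a listed rule, so the string is derivable from S.

Grammatical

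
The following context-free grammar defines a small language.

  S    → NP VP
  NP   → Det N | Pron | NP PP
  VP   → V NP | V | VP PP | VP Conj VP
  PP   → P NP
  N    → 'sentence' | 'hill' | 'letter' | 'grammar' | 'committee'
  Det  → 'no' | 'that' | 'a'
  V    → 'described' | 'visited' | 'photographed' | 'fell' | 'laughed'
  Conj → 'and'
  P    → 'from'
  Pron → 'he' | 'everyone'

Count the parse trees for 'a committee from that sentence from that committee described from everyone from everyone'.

4

Two of the 4 distinct bracketings:
[S [NP [NP [Det a] [N committee]] [PP [P from] [NP [NP [Det that] [N sentence]] [PP [P from] [NP [Det that] [N committee]]]]]] [VP [VP [V described]] [PP [P from] [NP [NP [Pron everyone]] [PP [P from] [NP [Pron everyone]]]]]]]
[S [NP [NP [Det a] [N committee]] [PP [P from] [NP [NP [Det that] [N sentence]] [PP [P from] [NP [Det that] [N committee]]]]]] [VP [VP [VP [V described]] [PP [P from] [NP [Pron everyone]]]] [PP [P from] [NP [Pron everyone]]]]]
The trees differ in how a recursive rule is bracketed over the same span.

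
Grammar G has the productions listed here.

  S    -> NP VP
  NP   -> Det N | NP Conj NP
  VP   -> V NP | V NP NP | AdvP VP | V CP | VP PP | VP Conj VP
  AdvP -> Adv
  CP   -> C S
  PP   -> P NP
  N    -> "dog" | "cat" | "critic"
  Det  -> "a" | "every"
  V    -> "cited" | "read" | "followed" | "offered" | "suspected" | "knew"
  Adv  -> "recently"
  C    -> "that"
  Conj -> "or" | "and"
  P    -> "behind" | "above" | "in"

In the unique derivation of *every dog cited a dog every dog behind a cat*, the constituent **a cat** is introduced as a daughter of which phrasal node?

S
  NP
    Det: every
    N: dog
  VP
    VP
      V: cited
      NP
        Det: a
        N: dog
      NP
        Det: every
        N: dog
    PP
      P: behind
      NP
        Det: a
        N: cat
The span 'a cat' is the NP node built by NP → Det N.
Its mother is the PP built by PP → P NP.

PP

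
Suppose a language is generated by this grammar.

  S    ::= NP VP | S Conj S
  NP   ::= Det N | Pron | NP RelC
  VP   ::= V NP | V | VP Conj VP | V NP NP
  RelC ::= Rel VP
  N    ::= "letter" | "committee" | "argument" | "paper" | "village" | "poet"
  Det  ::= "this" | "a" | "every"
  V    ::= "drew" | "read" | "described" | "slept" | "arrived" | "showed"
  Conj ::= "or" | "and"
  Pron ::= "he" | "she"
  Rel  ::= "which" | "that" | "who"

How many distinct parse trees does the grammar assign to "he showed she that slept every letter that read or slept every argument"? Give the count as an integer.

Two of the 11 distinct bracketings:
[S [NP [Pron he]] [VP [V showed] [NP [NP [Pron she]] [RelC [Rel that] [VP [V slept] [NP [NP [Det every] [N letter]] [RelC [Rel that] [VP [VP [V read]] [Conj or] [VP [V slept] [NP [Det every] [N argument]]]]]]]]]]]
[S [NP [Pron he]] [VP [V showed] [NP [NP [Pron she]] [RelC [Rel that] [VP [VP [V slept] [NP [NP [Det every] [N letter]] [RelC [Rel that] [VP [V read]]]]] [Conj or] [VP [V slept] [NP [Det every] [N argument]]]]]]]]
The trees differ in how a recursive rule is bracketed over the same span.

11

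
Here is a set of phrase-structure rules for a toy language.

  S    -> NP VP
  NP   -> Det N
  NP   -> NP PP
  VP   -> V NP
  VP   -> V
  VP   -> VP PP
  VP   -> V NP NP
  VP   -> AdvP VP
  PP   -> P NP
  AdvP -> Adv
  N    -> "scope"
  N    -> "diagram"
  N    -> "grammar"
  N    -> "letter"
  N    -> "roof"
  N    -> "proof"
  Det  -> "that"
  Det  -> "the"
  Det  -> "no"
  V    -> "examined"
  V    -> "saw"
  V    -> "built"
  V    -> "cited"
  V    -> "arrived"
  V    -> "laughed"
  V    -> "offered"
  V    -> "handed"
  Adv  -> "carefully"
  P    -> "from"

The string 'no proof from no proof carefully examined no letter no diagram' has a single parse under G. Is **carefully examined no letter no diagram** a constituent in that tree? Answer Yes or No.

Yes

[S [NP [NP [Det no] [N proof]] [PP [P from] [NP [Det no] [N proof]]]] [VP [AdvP [Adv carefully]] [VP [V examined] [NP [Det no] [N letter]] [NP [Det no] [N diagram]]]]]
The words 'carefully examined no letter no diagram' are exhaustively dominated by a single VP node (built by VP → AdvP VP), so they form a constituent.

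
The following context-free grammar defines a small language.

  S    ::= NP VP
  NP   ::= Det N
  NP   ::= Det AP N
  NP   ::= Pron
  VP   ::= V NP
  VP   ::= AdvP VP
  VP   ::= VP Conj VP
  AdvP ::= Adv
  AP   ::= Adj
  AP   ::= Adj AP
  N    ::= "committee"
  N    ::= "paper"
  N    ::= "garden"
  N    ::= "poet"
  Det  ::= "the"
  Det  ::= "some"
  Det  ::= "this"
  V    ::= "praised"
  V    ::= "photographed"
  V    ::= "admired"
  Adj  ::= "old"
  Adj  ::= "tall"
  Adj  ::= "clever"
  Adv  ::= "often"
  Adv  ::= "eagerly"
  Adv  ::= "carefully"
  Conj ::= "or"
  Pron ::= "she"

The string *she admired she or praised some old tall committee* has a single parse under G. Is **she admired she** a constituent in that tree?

[S [NP [Pron she]] [VP [VP [V admired] [NP [Pron she]]] [Conj or] [VP [V praised] [NP [Det some] [AP [Adj old] [AP [Adj tall]]] [N committee]]]]]
The smallest constituent containing 'she admired she' is the S spanning 'she admired she or praised some old tall committee'; no single node in the tree dominates exactly the given words.

No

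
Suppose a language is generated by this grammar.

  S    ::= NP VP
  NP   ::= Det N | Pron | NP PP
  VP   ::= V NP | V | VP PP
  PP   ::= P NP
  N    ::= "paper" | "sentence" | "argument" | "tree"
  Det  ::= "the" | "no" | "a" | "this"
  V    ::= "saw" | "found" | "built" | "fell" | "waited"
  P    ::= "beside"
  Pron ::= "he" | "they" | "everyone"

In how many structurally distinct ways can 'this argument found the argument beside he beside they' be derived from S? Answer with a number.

5

Two of the 5 distinct bracketings:
[S [NP [Det this] [N argument]] [VP [V found] [NP [NP [Det the] [N argument]] [PP [P beside] [NP [NP [Pron he]] [PP [P beside] [NP [Pron they]]]]]]]]
[S [NP [Det this] [N argument]] [VP [V found] [NP [NP [NP [Det the] [N argument]] [PP [P beside] [NP [Pron he]]]] [PP [P beside] [NP [Pron they]]]]]]
The trees differ in how a recursive rule is bracketed over the same span.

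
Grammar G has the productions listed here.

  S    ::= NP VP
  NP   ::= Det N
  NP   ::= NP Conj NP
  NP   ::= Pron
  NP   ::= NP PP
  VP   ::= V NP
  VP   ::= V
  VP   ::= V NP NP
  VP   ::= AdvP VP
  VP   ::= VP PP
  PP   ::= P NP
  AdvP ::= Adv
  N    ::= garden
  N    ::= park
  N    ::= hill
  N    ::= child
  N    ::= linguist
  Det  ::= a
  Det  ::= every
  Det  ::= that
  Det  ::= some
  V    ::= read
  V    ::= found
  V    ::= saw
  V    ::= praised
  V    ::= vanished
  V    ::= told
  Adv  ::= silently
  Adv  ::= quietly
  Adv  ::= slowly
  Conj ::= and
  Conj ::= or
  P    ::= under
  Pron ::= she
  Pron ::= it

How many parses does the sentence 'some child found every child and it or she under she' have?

7

Two of the 7 distinct bracketings:
[S [NP [Det some] [N child]] [VP [V found] [NP [NP [Det every] [N child]] [Conj and] [NP [NP [Pron it]] [Conj or] [NP [NP [Pron she]] [PP [P under] [NP [Pron she]]]]]]]]
[S [NP [Det some] [N child]] [VP [V found] [NP [NP [Det every] [N child]] [Conj and] [NP [NP [NP [Pron it]] [Conj or] [NP [Pron she]]] [PP [P under] [NP [Pron she]]]]]]]
The trees differ in how a recursive rule is bracketed over the same span.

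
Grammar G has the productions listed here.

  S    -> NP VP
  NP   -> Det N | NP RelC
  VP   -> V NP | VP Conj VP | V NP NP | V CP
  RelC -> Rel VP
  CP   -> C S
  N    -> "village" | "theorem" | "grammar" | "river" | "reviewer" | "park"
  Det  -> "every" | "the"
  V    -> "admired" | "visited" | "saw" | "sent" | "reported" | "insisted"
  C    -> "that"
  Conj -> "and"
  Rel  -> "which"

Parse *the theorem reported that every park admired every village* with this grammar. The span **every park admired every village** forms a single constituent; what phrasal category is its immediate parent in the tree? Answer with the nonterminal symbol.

CP

[S [NP [Det the] [N theorem]] [VP [V reported] [CP [C that] [S [NP [Det every] [N park]] [VP [V admired] [NP [Det every] [N village]]]]]]]
The span 'every park admired every village' is the S node built by S → NP VP.
Its mother is the CP built by CP → C S.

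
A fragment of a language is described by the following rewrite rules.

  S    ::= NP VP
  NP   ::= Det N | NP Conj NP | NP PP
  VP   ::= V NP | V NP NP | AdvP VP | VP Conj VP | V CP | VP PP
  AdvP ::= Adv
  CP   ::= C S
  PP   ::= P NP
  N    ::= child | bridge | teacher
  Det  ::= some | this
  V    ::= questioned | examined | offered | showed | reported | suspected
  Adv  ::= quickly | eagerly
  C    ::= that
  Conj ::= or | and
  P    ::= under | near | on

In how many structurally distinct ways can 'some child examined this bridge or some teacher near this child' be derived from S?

Two of the 3 distinct bracketings:
[S [NP [Det some] [N child]] [VP [V examined] [NP [NP [Det this] [N bridge]] [Conj or] [NP [NP [Det some] [N teacher]] [PP [P near] [NP [Det this] [N child]]]]]]]
[S [NP [Det some] [N child]] [VP [V examined] [NP [NP [NP [Det this] [N bridge]] [Conj or] [NP [Det some] [N teacher]]] [PP [P near] [NP [Det this] [N child]]]]]]
The trees differ in how a recursive rule is bracketed over the same span.

3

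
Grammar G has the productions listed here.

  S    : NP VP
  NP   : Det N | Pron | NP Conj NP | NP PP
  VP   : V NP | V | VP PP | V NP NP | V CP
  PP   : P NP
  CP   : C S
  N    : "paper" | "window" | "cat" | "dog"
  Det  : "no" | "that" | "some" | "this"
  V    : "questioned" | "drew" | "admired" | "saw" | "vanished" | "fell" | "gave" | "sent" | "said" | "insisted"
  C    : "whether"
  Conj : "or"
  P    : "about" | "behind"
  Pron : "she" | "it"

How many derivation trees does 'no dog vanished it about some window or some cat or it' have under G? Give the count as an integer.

7

Two of the 7 distinct bracketings:
[S [NP [Det no] [N dog]] [VP [V vanished] [NP [NP [NP [Pron it]] [PP [P about] [NP [Det some] [N window]]]] [Conj or] [NP [NP [Det some] [N cat]] [Conj or] [NP [Pron it]]]]]]
[S [NP [Det no] [N dog]] [VP [V vanished] [NP [NP [NP [NP [Pron it]] [PP [P about] [NP [Det some] [N window]]]] [Conj or] [NP [Det some] [N cat]]] [Conj or] [NP [Pron it]]]]]
The trees differ in how a recursive rule is bracketed over the same span.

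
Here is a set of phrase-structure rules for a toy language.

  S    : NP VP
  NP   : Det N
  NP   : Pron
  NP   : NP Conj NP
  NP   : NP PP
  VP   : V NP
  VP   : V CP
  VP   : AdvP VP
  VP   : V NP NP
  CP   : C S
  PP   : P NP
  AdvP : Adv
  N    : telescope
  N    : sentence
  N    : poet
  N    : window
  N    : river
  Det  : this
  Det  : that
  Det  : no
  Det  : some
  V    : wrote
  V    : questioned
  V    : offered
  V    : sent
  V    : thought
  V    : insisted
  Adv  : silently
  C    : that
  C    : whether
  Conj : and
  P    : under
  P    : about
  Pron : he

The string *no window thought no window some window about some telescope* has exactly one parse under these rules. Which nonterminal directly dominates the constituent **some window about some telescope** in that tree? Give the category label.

[S [NP [Det no] [N window]] [VP [V thought] [NP [Det no] [N window]] [NP [NP [Det some] [N window]] [PP [P about] [NP [Det some] [N telescope]]]]]]
The span 'some window about some telescope' is the NP node built by NP → NP PP.
Its mother is the VP built by VP → V NP NP.

VP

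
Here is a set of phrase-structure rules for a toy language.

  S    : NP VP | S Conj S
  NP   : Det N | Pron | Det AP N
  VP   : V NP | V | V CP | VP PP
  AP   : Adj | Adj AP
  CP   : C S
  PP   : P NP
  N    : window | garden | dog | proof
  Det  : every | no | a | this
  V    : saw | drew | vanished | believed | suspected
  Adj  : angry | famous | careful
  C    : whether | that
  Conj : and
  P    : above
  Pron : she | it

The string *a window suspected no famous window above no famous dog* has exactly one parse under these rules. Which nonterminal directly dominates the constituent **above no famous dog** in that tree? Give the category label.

[S [NP [Det a] [N window]] [VP [VP [V suspected] [NP [Det no] [AP [Adj famous]] [N window]]] [PP [P above] [NP [Det no] [AP [Adj famous]] [N dog]]]]]
The span 'above no famous dog' is the PP node built by PP → P NP.
Its mother is the VP built by VP → VP PP.

VP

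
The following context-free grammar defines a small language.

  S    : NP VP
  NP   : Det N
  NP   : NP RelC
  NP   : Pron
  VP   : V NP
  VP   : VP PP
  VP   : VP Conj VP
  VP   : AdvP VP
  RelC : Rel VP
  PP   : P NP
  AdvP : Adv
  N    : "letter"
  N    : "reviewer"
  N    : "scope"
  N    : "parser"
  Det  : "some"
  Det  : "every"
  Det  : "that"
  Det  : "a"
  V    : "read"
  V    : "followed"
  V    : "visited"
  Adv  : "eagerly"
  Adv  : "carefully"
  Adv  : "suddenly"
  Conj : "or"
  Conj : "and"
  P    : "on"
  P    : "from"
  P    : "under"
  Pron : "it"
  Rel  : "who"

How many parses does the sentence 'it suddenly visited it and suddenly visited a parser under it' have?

Two of the 7 distinct bracketings:
[S [NP [Pron it]] [VP [VP [VP [AdvP [Adv suddenly]] [VP [V visited] [NP [Pron it]]]] [Conj and] [VP [AdvP [Adv suddenly]] [VP [V visited] [NP [Det a] [N parser]]]]] [PP [P under] [NP [Pron it]]]]]
[S [NP [Pron it]] [VP [VP [AdvP [Adv suddenly]] [VP [VP [V visited] [NP [Pron it]]] [Conj and] [VP [AdvP [Adv suddenly]] [VP [V visited] [NP [Det a] [N parser]]]]]] [PP [P under] [NP [Pron it]]]]]
The trees differ in how a recursive rule is bracketed over the same span.

7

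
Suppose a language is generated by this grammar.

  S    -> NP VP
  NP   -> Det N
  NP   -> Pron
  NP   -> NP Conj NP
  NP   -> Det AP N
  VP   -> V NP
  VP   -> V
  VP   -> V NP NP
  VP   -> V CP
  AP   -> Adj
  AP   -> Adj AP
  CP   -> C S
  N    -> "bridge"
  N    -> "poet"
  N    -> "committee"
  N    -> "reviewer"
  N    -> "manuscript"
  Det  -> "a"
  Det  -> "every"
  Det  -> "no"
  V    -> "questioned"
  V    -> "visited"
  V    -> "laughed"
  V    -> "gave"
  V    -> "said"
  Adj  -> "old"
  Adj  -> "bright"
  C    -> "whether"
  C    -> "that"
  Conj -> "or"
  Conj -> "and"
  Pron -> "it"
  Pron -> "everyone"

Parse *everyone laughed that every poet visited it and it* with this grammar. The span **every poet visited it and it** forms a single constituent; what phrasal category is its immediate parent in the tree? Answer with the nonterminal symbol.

CP

[S [NP [Pron everyone]] [VP [V laughed] [CP [C that] [S [NP [Det every] [N poet]] [VP [V visited] [NP [NP [Pron it]] [Conj and] [NP [Pron it]]]]]]]]
The span 'every poet visited it and it' is the S node built by S → NP VP.
Its mother is the CP built by CP → C S.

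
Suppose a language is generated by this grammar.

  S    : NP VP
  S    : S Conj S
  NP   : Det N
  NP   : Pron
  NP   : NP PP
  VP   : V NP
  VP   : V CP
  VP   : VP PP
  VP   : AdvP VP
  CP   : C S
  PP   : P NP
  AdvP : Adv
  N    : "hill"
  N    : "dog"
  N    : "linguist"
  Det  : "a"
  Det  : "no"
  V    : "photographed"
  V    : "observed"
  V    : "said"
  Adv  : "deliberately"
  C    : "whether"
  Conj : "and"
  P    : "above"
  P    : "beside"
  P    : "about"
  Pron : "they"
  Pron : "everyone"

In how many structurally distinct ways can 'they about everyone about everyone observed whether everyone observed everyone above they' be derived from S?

6

Two of the 6 distinct bracketings:
[S [NP [NP [Pron they]] [PP [P about] [NP [NP [Pron everyone]] [PP [P about] [NP [Pron everyone]]]]]] [VP [V observed] [CP [C whether] [S [NP [Pron everyone]] [VP [V observed] [NP [NP [Pron everyone]] [PP [P above] [NP [Pron they]]]]]]]]]
[S [NP [NP [Pron they]] [PP [P about] [NP [NP [Pron everyone]] [PP [P about] [NP [Pron everyone]]]]]] [VP [V observed] [CP [C whether] [S [NP [Pron everyone]] [VP [VP [V observed] [NP [Pron everyone]]] [PP [P above] [NP [Pron they]]]]]]]]
The difference turns on whether VP → VP PP is used at the relevant span, versus an alternative expansion of VP.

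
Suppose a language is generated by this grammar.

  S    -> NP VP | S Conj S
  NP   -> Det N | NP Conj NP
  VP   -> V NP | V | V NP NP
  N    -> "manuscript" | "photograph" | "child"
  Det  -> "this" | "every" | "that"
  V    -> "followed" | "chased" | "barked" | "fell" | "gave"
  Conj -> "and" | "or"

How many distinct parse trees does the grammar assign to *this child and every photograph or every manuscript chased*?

The two bracketings:
[S [NP [NP [Det this] [N child]] [Conj and] [NP [NP [Det every] [N photograph]] [Conj or] [NP [Det every] [N manuscript]]]] [VP [V chased]]]
[S [NP [NP [NP [Det this] [N child]] [Conj and] [NP [Det every] [N photograph]]] [Conj or] [NP [Det every] [N manuscript]]] [VP [V chased]]]
The trees differ in how a recursive rule is bracketed over the same span.

2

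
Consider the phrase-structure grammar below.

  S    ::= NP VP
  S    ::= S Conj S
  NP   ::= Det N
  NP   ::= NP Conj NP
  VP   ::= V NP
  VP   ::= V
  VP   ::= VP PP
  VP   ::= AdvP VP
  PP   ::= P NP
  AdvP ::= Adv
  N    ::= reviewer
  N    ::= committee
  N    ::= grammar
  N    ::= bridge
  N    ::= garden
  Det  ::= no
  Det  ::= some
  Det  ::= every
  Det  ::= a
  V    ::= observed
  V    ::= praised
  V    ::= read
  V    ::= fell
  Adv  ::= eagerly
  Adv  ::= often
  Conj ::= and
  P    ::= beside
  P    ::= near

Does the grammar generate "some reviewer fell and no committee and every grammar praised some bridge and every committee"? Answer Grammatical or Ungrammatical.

Grammatical

S
  S
    NP
      Det: some
      N: reviewer
    VP
      V: fell
  Conj: and
  S
    NP
      NP
        Det: no
        N: committee
      Conj: and
      NP
        Det: every
        N: grammar
    VP
      V: praised
      NP
        NP
          Det: some
          N: bridge
        Conj: and
        NP
          Det: every
          N: committee
The bracketing above is licensed at every node by one of the given productions, with S at the root.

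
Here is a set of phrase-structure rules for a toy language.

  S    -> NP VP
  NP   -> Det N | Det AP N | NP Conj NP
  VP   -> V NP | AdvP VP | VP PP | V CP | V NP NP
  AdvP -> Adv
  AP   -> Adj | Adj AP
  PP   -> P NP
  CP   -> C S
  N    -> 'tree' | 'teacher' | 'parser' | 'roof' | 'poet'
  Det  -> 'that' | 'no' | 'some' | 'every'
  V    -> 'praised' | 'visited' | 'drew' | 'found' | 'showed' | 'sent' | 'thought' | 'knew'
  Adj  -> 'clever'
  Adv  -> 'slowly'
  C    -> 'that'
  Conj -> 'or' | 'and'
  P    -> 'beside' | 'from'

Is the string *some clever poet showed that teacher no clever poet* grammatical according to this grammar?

S
  NP
    Det: some
    AP
      Adj: clever
    N: poet
  VP
    V: showed
    NP
      Det: that
      N: teacher
    NP
      Det: no
      AP
        Adj: clever
      N: poet
Each bracket corresponds to one application of a listed rule, so the string is derivable from S.

Grammatical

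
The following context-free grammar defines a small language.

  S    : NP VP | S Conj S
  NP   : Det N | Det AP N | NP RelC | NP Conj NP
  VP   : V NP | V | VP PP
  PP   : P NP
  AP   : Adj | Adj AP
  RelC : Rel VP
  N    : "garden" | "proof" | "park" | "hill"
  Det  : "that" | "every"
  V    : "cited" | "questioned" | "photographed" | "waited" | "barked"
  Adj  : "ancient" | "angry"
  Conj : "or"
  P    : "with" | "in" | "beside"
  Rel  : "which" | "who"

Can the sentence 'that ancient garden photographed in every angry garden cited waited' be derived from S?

Ungrammatical

For S → NP VP, the only prefix that parses as NP is 'that ancient garden', but the remainder 'photographed in every angry garden cited waited' is not a VP under these rules. The alternative S rule S → S Conj S likewise has no satisfying split.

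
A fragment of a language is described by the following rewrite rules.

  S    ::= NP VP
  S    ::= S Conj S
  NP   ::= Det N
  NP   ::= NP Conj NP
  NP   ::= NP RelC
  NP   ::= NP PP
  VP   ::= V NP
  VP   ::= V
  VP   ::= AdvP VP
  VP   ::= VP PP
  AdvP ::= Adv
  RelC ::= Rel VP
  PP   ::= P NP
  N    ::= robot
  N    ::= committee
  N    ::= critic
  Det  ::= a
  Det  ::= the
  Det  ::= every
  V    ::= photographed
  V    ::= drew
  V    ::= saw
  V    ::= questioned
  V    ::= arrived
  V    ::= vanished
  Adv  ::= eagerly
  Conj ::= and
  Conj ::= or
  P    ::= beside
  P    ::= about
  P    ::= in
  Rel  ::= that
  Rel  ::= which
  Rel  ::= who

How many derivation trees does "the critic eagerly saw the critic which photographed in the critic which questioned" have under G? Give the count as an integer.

6

Two of the 6 distinct bracketings:
[S [NP [Det the] [N critic]] [VP [AdvP [Adv eagerly]] [VP [V saw] [NP [NP [Det the] [N critic]] [RelC [Rel which] [VP [VP [V photographed]] [PP [P in] [NP [NP [Det the] [N critic]] [RelC [Rel which] [VP [V questioned]]]]]]]]]]]
[S [NP [Det the] [N critic]] [VP [AdvP [Adv eagerly]] [VP [V saw] [NP [NP [NP [Det the] [N critic]] [RelC [Rel which] [VP [VP [V photographed]] [PP [P in] [NP [Det the] [N critic]]]]]] [RelC [Rel which] [VP [V questioned]]]]]]]
The trees differ in how a recursive rule is bracketed over the same span.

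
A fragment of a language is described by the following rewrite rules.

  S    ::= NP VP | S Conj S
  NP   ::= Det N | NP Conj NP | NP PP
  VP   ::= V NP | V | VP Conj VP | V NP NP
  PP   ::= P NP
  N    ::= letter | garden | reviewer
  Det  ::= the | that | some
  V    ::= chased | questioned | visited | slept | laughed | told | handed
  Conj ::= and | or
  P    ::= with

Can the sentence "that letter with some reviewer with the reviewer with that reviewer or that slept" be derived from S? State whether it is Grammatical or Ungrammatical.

A Det word can never sit immediately before a V word in any string this grammar generates, so the substring 'that slept' rules out a derivation.

Ungrammatical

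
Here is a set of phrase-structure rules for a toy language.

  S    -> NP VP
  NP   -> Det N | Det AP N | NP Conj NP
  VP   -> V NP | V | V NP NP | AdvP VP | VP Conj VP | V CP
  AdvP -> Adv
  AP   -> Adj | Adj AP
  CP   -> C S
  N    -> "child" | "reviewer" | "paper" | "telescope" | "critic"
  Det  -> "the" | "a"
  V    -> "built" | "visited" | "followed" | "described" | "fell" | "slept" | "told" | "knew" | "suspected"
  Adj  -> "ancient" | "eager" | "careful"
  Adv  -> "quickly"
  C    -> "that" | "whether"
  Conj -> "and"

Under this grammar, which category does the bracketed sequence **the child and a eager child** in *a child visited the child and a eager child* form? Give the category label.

NP

S
  NP
    Det: a
    N: child
  VP
    V: visited
    NP
      NP
        Det: the
        N: child
      Conj: and
      NP
        Det: a
        AP
          Adj: eager
        N: child
The span 'the child and a eager child' is the NP node built by NP → NP Conj NP.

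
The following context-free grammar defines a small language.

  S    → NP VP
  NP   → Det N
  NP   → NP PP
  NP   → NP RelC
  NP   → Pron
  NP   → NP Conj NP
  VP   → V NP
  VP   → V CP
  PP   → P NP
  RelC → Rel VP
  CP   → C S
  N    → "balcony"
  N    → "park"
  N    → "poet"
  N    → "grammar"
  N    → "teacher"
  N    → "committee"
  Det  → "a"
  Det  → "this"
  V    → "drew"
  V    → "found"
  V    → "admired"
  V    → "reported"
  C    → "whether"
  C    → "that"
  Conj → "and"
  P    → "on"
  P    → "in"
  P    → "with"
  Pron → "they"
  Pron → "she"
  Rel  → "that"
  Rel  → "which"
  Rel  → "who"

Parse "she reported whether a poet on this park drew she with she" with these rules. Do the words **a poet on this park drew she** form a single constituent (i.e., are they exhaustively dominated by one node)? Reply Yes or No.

No

[S [NP [Pron she]] [VP [V reported] [CP [C whether] [S [NP [NP [Det a] [N poet]] [PP [P on] [NP [Det this] [N park]]]] [VP [V drew] [NP [NP [Pron she]] [PP [P with] [NP [Pron she]]]]]]]]]
The smallest constituent containing 'a poet on this park drew she' is the S spanning 'a poet on this park drew she with she'; no single node in the tree dominates exactly the given words.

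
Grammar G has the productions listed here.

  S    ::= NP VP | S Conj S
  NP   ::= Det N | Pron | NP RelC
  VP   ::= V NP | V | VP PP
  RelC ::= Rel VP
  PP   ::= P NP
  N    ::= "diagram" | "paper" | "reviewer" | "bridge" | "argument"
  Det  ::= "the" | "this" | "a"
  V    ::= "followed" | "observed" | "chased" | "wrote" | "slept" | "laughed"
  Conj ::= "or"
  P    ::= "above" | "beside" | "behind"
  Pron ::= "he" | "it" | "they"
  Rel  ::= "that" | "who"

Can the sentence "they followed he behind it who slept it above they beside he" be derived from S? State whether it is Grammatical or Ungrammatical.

[S [NP [Pron they]] [VP [VP [V followed] [NP [Pron he]]] [PP [P behind] [NP [NP [Pron it]] [RelC [Rel who] [VP [VP [VP [V slept] [NP [Pron it]]] [PP [P above] [NP [Pron they]]]] [PP [P beside] [NP [Pron he]]]]]]]]]
Each bracket corresponds to one application of a listed rule, so the string is derivable from S.

Grammatical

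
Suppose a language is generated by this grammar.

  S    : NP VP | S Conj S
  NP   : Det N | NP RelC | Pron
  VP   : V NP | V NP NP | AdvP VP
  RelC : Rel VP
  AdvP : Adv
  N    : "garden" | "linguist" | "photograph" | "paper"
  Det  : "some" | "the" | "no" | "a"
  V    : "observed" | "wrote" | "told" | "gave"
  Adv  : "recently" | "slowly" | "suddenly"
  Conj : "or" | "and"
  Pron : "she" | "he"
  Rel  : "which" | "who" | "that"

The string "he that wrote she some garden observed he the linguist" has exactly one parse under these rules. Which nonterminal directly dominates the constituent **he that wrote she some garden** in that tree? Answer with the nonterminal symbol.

S

S
  NP
    NP
      Pron: he
    RelC
      Rel: that
      VP
        V: wrote
        NP
          Pron: she
        NP
          Det: some
          N: garden
  VP
    V: observed
    NP
      Pron: he
    NP
      Det: the
      N: linguist
The span 'he that wrote she some garden' is the NP node built by NP → NP RelC.
Its mother is the S built by S → NP VP.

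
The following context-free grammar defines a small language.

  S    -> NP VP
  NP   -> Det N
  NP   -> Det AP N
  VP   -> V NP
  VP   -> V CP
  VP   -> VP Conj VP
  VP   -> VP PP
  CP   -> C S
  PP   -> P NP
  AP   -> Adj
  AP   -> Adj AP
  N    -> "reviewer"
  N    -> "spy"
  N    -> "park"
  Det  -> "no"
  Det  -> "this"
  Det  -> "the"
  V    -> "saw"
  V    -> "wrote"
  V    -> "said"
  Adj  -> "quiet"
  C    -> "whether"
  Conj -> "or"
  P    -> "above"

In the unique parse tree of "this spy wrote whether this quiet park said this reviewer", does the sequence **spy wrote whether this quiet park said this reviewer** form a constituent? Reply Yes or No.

[S [NP [Det this] [N spy]] [VP [V wrote] [CP [C whether] [S [NP [Det this] [AP [Adj quiet]] [N park]] [VP [V said] [NP [Det this] [N reviewer]]]]]]]
The smallest constituent containing 'spy wrote whether this quiet park said this reviewer' is the S spanning 'this spy wrote whether this quiet park said this reviewer'; no single node in the tree dominates exactly the given words.

No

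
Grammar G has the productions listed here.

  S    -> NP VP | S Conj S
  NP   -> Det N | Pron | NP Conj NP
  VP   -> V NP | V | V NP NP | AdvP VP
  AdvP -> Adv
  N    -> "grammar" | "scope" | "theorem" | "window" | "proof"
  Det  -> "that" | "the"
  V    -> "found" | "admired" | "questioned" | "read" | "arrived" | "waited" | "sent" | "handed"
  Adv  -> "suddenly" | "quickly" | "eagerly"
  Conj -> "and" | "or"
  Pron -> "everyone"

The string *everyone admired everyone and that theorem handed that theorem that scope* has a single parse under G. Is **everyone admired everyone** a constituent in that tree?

Yes

[S [S [NP [Pron everyone]] [VP [V admired] [NP [Pron everyone]]]] [Conj and] [S [NP [Det that] [N theorem]] [VP [V handed] [NP [Det that] [N theorem]] [NP [Det that] [N scope]]]]]
The words 'everyone admired everyone' are exhaustively dominated by a single S node (built by S → NP VP), so they form a constituent.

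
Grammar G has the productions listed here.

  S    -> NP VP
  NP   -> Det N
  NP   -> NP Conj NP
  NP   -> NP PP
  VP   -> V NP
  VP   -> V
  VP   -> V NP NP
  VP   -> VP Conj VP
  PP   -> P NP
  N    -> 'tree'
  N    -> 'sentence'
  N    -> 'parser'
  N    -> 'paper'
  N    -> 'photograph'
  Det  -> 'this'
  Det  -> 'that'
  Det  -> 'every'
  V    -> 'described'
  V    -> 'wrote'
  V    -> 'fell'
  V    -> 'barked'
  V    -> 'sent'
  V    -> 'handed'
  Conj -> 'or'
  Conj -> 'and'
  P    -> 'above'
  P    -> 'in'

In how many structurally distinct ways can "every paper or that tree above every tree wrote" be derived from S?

The two bracketings:
[S [NP [NP [Det every] [N paper]] [Conj or] [NP [NP [Det that] [N tree]] [PP [P above] [NP [Det every] [N tree]]]]] [VP [V wrote]]]
[S [NP [NP [NP [Det every] [N paper]] [Conj or] [NP [Det that] [N tree]]] [PP [P above] [NP [Det every] [N tree]]]] [VP [V wrote]]]
The trees differ in how a recursive rule is bracketed over the same span.

2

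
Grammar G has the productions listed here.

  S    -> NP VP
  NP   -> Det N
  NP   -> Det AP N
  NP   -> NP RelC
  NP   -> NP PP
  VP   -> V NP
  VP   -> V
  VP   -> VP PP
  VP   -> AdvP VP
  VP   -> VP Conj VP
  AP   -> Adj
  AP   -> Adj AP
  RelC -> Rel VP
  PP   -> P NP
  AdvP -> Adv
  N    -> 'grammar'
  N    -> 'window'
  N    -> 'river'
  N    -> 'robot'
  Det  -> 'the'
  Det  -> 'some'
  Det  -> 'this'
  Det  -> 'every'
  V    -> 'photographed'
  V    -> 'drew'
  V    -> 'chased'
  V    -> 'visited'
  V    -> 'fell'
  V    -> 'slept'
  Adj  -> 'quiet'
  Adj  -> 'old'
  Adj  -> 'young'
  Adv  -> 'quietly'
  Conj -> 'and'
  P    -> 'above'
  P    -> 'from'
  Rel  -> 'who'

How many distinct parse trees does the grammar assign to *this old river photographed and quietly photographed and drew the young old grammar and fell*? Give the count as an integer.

9

Two of the 9 distinct bracketings:
[S [NP [Det this] [AP [Adj old]] [N river]] [VP [VP [V photographed]] [Conj and] [VP [AdvP [Adv quietly]] [VP [VP [V photographed]] [Conj and] [VP [VP [V drew] [NP [Det the] [AP [Adj young] [AP [Adj old]]] [N grammar]]] [Conj and] [VP [V fell]]]]]]]
[S [NP [Det this] [AP [Adj old]] [N river]] [VP [VP [V photographed]] [Conj and] [VP [AdvP [Adv quietly]] [VP [VP [VP [V photographed]] [Conj and] [VP [V drew] [NP [Det the] [AP [Adj young] [AP [Adj old]]] [N grammar]]]] [Conj and] [VP [V fell]]]]]]
The trees differ in how a recursive rule is bracketed over the same span.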